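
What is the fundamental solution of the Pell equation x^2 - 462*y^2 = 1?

First expand sqrt(462) as a continued fraction. With x_i = (sqrt(462) + m_i)/d_i and (m_0, d_0) = (0, 1): a_0 = floor(sqrt(462)) = 21, since 21^2 = 441 <= 462 < 484 = 22^2.
Iterate m_{i+1} = d_i*a_i - m_i, d_{i+1} = (462 - m_{i+1}^2)/d_i, a_{i+1} = floor((a_0 + m_{i+1})/d_{i+1}):
  m_1 = 1*21 - 0 = 21, d_1 = (462 - 21^2)/1 = 21/1 = 21, a_1 = floor((21 + 21)/21) = 2.
  m_2 = 21*2 - 21 = 21, d_2 = (462 - 21^2)/21 = 21/21 = 1, a_2 = floor((21 + 21)/1) = 42.
  m_3 = 1*42 - 21 = 21, d_3 = (462 - 21^2)/1 = 21/1 = 21: (m_3, d_3) = (m_1, d_1) = (21, 21), so from here the quotients repeat a_1, a_2; the period length is 2.
So sqrt(462) = [21; (2, 42)] with period length k = 2.
k is even, so the fundamental solution of x^2 - 462y^2 = 1 is (p_{k-1}, q_{k-1}) = (p_1, q_1); compute convergents through index 1.
Convergents (p_i = a_i*p_{i-1} + p_{i-2}, q_i = a_i*q_{i-1} + q_{i-2} with p_{-2}=0, p_{-1}=1, q_{-2}=1, q_{-1}=0):
  i=0: a_0=21, p_0 = 21*1 + 0 = 21, q_0 = 21*0 + 1 = 1.
  i=1: a_1=2, p_1 = 2*21 + 1 = 43, q_1 = 2*1 + 0 = 2.
Check: 43^2 - 462*2^2 = 1849 - 1848 = 1, so (x, y) = (43, 2) solves the equation, and by the theorem it is the least positive solution.

(x, y) = (43, 2)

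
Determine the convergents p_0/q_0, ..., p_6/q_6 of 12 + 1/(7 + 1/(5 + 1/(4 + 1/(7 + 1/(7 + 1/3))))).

12/1, 85/7, 437/36, 1833/151, 13268/1093, 94709/7802, 297395/24499

Using the convergent recurrence p_i = a_i*p_{i-1} + p_{i-2}, q_i = a_i*q_{i-1} + q_{i-2} with p_{-2}=0, p_{-1}=1, q_{-2}=1, q_{-1}=0:
  i=0: a_0=12, p_0 = 12*1 + 0 = 12, q_0 = 12*0 + 1 = 1.
  i=1: a_1=7, p_1 = 7*12 + 1 = 85, q_1 = 7*1 + 0 = 7.
  i=2: a_2=5, p_2 = 5*85 + 12 = 437, q_2 = 5*7 + 1 = 36.
  i=3: a_3=4, p_3 = 4*437 + 85 = 1833, q_3 = 4*36 + 7 = 151.
  i=4: a_4=7, p_4 = 7*1833 + 437 = 13268, q_4 = 7*151 + 36 = 1093.
  i=5: a_5=7, p_5 = 7*13268 + 1833 = 94709, q_5 = 7*1093 + 151 = 7802.
  i=6: a_6=3, p_6 = 3*94709 + 13268 = 297395, q_6 = 3*7802 + 1093 = 24499.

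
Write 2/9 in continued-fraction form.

[0; 4, 2]

Run the Euclidean algorithm on 2 and 9; the successive quotients are the partial quotients a_0, a_1, ... (each step inverts the fractional part left over by the previous one):
  2 = 0*9 + 2, so a_0 = 0.
  9 = 4*2 + 1, so a_1 = 4.
  2 = 2*1 + 0, so a_2 = 2.
The remainder reaches 0 after 3 divisions, so the expansion has 3 partial quotients, read off in order.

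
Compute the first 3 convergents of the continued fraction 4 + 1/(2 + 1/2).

4/1, 9/2, 22/5

Using the convergent recurrence p_i = a_i*p_{i-1} + p_{i-2}, q_i = a_i*q_{i-1} + q_{i-2} with p_{-2}=0, p_{-1}=1, q_{-2}=1, q_{-1}=0:
  i=0: a_0=4, p_0 = 4*1 + 0 = 4, q_0 = 4*0 + 1 = 1.
  i=1: a_1=2, p_1 = 2*4 + 1 = 9, q_1 = 2*1 + 0 = 2.
  i=2: a_2=2, p_2 = 2*9 + 4 = 22, q_2 = 2*2 + 1 = 5.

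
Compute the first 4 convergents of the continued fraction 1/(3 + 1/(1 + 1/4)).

Using the convergent recurrence p_i = a_i*p_{i-1} + p_{i-2}, q_i = a_i*q_{i-1} + q_{i-2} with p_{-2}=0, p_{-1}=1, q_{-2}=1, q_{-1}=0:
  i=0: a_0=0, p_0 = 0*1 + 0 = 0, q_0 = 0*0 + 1 = 1.
  i=1: a_1=3, p_1 = 3*0 + 1 = 1, q_1 = 3*1 + 0 = 3.
  i=2: a_2=1, p_2 = 1*1 + 0 = 1, q_2 = 1*3 + 1 = 4.
  i=3: a_3=4, p_3 = 4*1 + 1 = 5, q_3 = 4*4 + 3 = 19.

0/1, 1/3, 1/4, 5/19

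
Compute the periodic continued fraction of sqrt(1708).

[41; (3, 20, 3, 82)]

Write x_i = (sqrt(1708) + m_i)/d_i with (m_0, d_0) = (0, 1). a_0 = floor(sqrt(1708)) = 41, since 41^2 = 1681 <= 1708 < 1764 = 42^2.
Iterate m_{i+1} = d_i*a_i - m_i, d_{i+1} = (1708 - m_{i+1}^2)/d_i, a_{i+1} = floor((a_0 + m_{i+1})/d_{i+1}):
  m_1 = 1*41 - 0 = 41, d_1 = (1708 - 41^2)/1 = 27/1 = 27, a_1 = floor((41 + 41)/27) = 3.
  m_2 = 27*3 - 41 = 40, d_2 = (1708 - 40^2)/27 = 108/27 = 4, a_2 = floor((41 + 40)/4) = 20.
  m_3 = 4*20 - 40 = 40, d_3 = (1708 - 40^2)/4 = 108/4 = 27, a_3 = floor((41 + 40)/27) = 3.
  m_4 = 27*3 - 40 = 41, d_4 = (1708 - 41^2)/27 = 27/27 = 1, a_4 = floor((41 + 41)/1) = 82.
  m_5 = 1*82 - 41 = 41, d_5 = (1708 - 41^2)/1 = 27/1 = 27: (m_5, d_5) = (m_1, d_1) = (41, 27), so from here the quotients repeat a_1, ..., a_4; the period length is 4.
Hence the expansion of sqrt(1708) is a_0 = 41 followed by the repeating block 3, 20, 3, 82 (period 4).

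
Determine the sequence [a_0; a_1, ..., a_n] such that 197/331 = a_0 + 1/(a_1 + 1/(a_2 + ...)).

[0; 1, 1, 2, 7, 1, 7]

Run the Euclidean algorithm on 197 and 331; the successive quotients are the partial quotients a_0, a_1, ... (each step inverts the fractional part left over by the previous one):
  197 = 0*331 + 197, so a_0 = 0.
  331 = 1*197 + 134, so a_1 = 1.
  197 = 1*134 + 63, so a_2 = 1.
  134 = 2*63 + 8, so a_3 = 2.
  63 = 7*8 + 7, so a_4 = 7.
  8 = 1*7 + 1, so a_5 = 1.
  7 = 7*1 + 0, so a_6 = 7.
The remainder reaches 0 after 7 divisions, so the expansion has 7 partial quotients, read off in order.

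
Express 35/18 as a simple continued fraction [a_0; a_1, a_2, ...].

[1; 1, 17]

Run the Euclidean algorithm on 35 and 18; the successive quotients are the partial quotients a_0, a_1, ... (each step inverts the fractional part left over by the previous one):
  35 = 1*18 + 17, so a_0 = 1.
  18 = 1*17 + 1, so a_1 = 1.
  17 = 17*1 + 0, so a_2 = 17.
The remainder reaches 0 after 3 divisions, so the expansion has 3 partial quotients, read off in order.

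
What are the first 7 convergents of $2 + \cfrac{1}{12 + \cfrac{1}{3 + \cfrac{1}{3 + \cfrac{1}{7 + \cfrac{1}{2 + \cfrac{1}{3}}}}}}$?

2/1, 25/12, 77/37, 256/123, 1869/898, 3994/1919, 13851/6655

Using the convergent recurrence p_i = a_i*p_{i-1} + p_{i-2}, q_i = a_i*q_{i-1} + q_{i-2} with p_{-2}=0, p_{-1}=1, q_{-2}=1, q_{-1}=0:
  i=0: a_0=2, p_0 = 2*1 + 0 = 2, q_0 = 2*0 + 1 = 1.
  i=1: a_1=12, p_1 = 12*2 + 1 = 25, q_1 = 12*1 + 0 = 12.
  i=2: a_2=3, p_2 = 3*25 + 2 = 77, q_2 = 3*12 + 1 = 37.
  i=3: a_3=3, p_3 = 3*77 + 25 = 256, q_3 = 3*37 + 12 = 123.
  i=4: a_4=7, p_4 = 7*256 + 77 = 1869, q_4 = 7*123 + 37 = 898.
  i=5: a_5=2, p_5 = 2*1869 + 256 = 3994, q_5 = 2*898 + 123 = 1919.
  i=6: a_6=3, p_6 = 3*3994 + 1869 = 13851, q_6 = 3*1919 + 898 = 6655.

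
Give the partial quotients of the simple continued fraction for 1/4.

[0; 4]

Run the Euclidean algorithm on 1 and 4; the successive quotients are the partial quotients a_0, a_1, ... (each step inverts the fractional part left over by the previous one):
  1 = 0*4 + 1, so a_0 = 0.
  4 = 4*1 + 0, so a_1 = 4.
The remainder reaches 0 after 2 divisions, so the expansion has 2 partial quotients, read off in order.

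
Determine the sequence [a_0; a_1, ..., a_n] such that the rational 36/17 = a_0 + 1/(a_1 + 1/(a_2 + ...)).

[2; 8, 2]

Run the Euclidean algorithm on 36 and 17; the successive quotients are the partial quotients a_0, a_1, ... (each step inverts the fractional part left over by the previous one):
  36 = 2*17 + 2, so a_0 = 2.
  17 = 8*2 + 1, so a_1 = 8.
  2 = 2*1 + 0, so a_2 = 2.
The remainder reaches 0 after 3 divisions, so the expansion has 3 partial quotients, read off in order.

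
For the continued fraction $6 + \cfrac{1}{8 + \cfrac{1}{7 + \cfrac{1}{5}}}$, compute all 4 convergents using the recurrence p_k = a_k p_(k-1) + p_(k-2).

6/1, 49/8, 349/57, 1794/293

Using the convergent recurrence p_i = a_i*p_{i-1} + p_{i-2}, q_i = a_i*q_{i-1} + q_{i-2} with p_{-2}=0, p_{-1}=1, q_{-2}=1, q_{-1}=0:
  i=0: a_0=6, p_0 = 6*1 + 0 = 6, q_0 = 6*0 + 1 = 1.
  i=1: a_1=8, p_1 = 8*6 + 1 = 49, q_1 = 8*1 + 0 = 8.
  i=2: a_2=7, p_2 = 7*49 + 6 = 349, q_2 = 7*8 + 1 = 57.
  i=3: a_3=5, p_3 = 5*349 + 49 = 1794, q_3 = 5*57 + 8 = 293.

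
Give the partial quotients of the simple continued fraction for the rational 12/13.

Run the Euclidean algorithm on 12 and 13; the successive quotients are the partial quotients a_0, a_1, ... (each step inverts the fractional part left over by the previous one):
  12 = 0*13 + 12, so a_0 = 0.
  13 = 1*12 + 1, so a_1 = 1.
  12 = 12*1 + 0, so a_2 = 12.
The remainder reaches 0 after 3 divisions, so the expansion has 3 partial quotients, read off in order.

[0; 1, 12]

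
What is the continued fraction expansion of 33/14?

[2; 2, 1, 4]

Run the Euclidean algorithm on 33 and 14; the successive quotients are the partial quotients a_0, a_1, ... (each step inverts the fractional part left over by the previous one):
  33 = 2*14 + 5, so a_0 = 2.
  14 = 2*5 + 4, so a_1 = 2.
  5 = 1*4 + 1, so a_2 = 1.
  4 = 4*1 + 0, so a_3 = 4.
The remainder reaches 0 after 4 divisions, so the expansion has 4 partial quotients, read off in order.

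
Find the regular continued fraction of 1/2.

Run the Euclidean algorithm on 1 and 2; the successive quotients are the partial quotients a_0, a_1, ... (each step inverts the fractional part left over by the previous one):
  1 = 0*2 + 1, so a_0 = 0.
  2 = 2*1 + 0, so a_1 = 2.
The remainder reaches 0 after 2 divisions, so the expansion has 2 partial quotients, read off in order.

[0; 2]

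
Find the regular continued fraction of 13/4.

Run the Euclidean algorithm on 13 and 4; the successive quotients are the partial quotients a_0, a_1, ... (each step inverts the fractional part left over by the previous one):
  13 = 3*4 + 1, so a_0 = 3.
  4 = 4*1 + 0, so a_1 = 4.
The remainder reaches 0 after 2 divisions, so the expansion has 2 partial quotients, read off in order.

[3; 4]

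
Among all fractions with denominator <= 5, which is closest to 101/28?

18/5

Expand x = 101/28 as a continued fraction with the Euclidean algorithm:
  101 = 3*28 + 17, so a_0 = 3.
  28 = 1*17 + 11, so a_1 = 1.
  17 = 1*11 + 6, so a_2 = 1.
  11 = 1*6 + 5, so a_3 = 1.
  6 = 1*5 + 1, so a_4 = 1.
  5 = 5*1 + 0, so a_5 = 5.
so x = [3; 1, 1, 1, 1, 5].
Convergents (p_i = a_i*p_{i-1} + p_{i-2}, q_i = a_i*q_{i-1} + q_{i-2} with p_{-2}=0, p_{-1}=1, q_{-2}=1, q_{-1}=0), until the denominator exceeds 5:
  i=0: a_0=3, p_0 = 3*1 + 0 = 3, q_0 = 3*0 + 1 = 1.
  i=1: a_1=1, p_1 = 1*3 + 1 = 4, q_1 = 1*1 + 0 = 1.
  i=2: a_2=1, p_2 = 1*4 + 3 = 7, q_2 = 1*1 + 1 = 2.
  i=3: a_3=1, p_3 = 1*7 + 4 = 11, q_3 = 1*2 + 1 = 3.
  i=4: a_4=1, p_4 = 1*11 + 7 = 18, q_4 = 1*3 + 2 = 5.
  i=5: a_5=5, p_5 = 5*18 + 11 = 101, q_5 = 5*5 + 3 = 28.
q_5 = 28 > 5, so the last convergent with denominator <= 5 is p_4/q_4 = 18/5.
The closest fraction with denominator <= 5 is either p_4/q_4 or the intermediate fraction (k*p_4 + p_3)/(k*q_4 + q_3) with the largest k >= 1 whose denominator stays <= 5; these approach x as k grows, and every other convergent or intermediate fraction in range is farther away.
Largest k: floor((5 - q_3)/q_4) = floor((5 - 3)/5) = 0.
Since k = 0, no intermediate fraction beyond p_4/q_4 has denominator <= 5, so the convergent 18/5 is the closest (its error is |101*5 - 18*28|/(28*5) = 1/140).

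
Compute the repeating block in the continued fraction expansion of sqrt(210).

[14; (2, 28)]

Write x_i = (sqrt(210) + m_i)/d_i with (m_0, d_0) = (0, 1). a_0 = floor(sqrt(210)) = 14, since 14^2 = 196 <= 210 < 225 = 15^2.
Iterate m_{i+1} = d_i*a_i - m_i, d_{i+1} = (210 - m_{i+1}^2)/d_i, a_{i+1} = floor((a_0 + m_{i+1})/d_{i+1}):
  m_1 = 1*14 - 0 = 14, d_1 = (210 - 14^2)/1 = 14/1 = 14, a_1 = floor((14 + 14)/14) = 2.
  m_2 = 14*2 - 14 = 14, d_2 = (210 - 14^2)/14 = 14/14 = 1, a_2 = floor((14 + 14)/1) = 28.
  m_3 = 1*28 - 14 = 14, d_3 = (210 - 14^2)/1 = 14/1 = 14: (m_3, d_3) = (m_1, d_1) = (14, 14), so from here the quotients repeat a_1, a_2; the period length is 2.
Hence the expansion of sqrt(210) is a_0 = 14 followed by the repeating block 2, 28 (period 2).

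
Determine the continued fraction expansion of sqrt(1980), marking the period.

[44; (2, 88)]

Write x_i = (sqrt(1980) + m_i)/d_i with (m_0, d_0) = (0, 1). a_0 = floor(sqrt(1980)) = 44, since 44^2 = 1936 <= 1980 < 2025 = 45^2.
Iterate m_{i+1} = d_i*a_i - m_i, d_{i+1} = (1980 - m_{i+1}^2)/d_i, a_{i+1} = floor((a_0 + m_{i+1})/d_{i+1}):
  m_1 = 1*44 - 0 = 44, d_1 = (1980 - 44^2)/1 = 44/1 = 44, a_1 = floor((44 + 44)/44) = 2.
  m_2 = 44*2 - 44 = 44, d_2 = (1980 - 44^2)/44 = 44/44 = 1, a_2 = floor((44 + 44)/1) = 88.
  m_3 = 1*88 - 44 = 44, d_3 = (1980 - 44^2)/1 = 44/1 = 44: (m_3, d_3) = (m_1, d_1) = (44, 44), so from here the quotients repeat a_1, a_2; the period length is 2.
Hence the expansion of sqrt(1980) is a_0 = 44 followed by the repeating block 2, 88 (period 2).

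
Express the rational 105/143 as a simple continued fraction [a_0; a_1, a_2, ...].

[0; 1, 2, 1, 3, 4, 2]

Run the Euclidean algorithm on 105 and 143; the successive quotients are the partial quotients a_0, a_1, ... (each step inverts the fractional part left over by the previous one):
  105 = 0*143 + 105, so a_0 = 0.
  143 = 1*105 + 38, so a_1 = 1.
  105 = 2*38 + 29, so a_2 = 2.
  38 = 1*29 + 9, so a_3 = 1.
  29 = 3*9 + 2, so a_4 = 3.
  9 = 4*2 + 1, so a_5 = 4.
  2 = 2*1 + 0, so a_6 = 2.
The remainder reaches 0 after 7 divisions, so the expansion has 7 partial quotients, read off in order.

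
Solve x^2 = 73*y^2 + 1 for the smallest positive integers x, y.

(x, y) = (2281249, 267000)

First expand sqrt(73) as a continued fraction. With x_i = (sqrt(73) + m_i)/d_i and (m_0, d_0) = (0, 1): a_0 = floor(sqrt(73)) = 8, since 8^2 = 64 <= 73 < 81 = 9^2.
Iterate m_{i+1} = d_i*a_i - m_i, d_{i+1} = (73 - m_{i+1}^2)/d_i, a_{i+1} = floor((a_0 + m_{i+1})/d_{i+1}):
  m_1 = 1*8 - 0 = 8, d_1 = (73 - 8^2)/1 = 9/1 = 9, a_1 = floor((8 + 8)/9) = 1.
  m_2 = 9*1 - 8 = 1, d_2 = (73 - 1^2)/9 = 72/9 = 8, a_2 = floor((8 + 1)/8) = 1.
  m_3 = 8*1 - 1 = 7, d_3 = (73 - 7^2)/8 = 24/8 = 3, a_3 = floor((8 + 7)/3) = 5.
  m_4 = 3*5 - 7 = 8, d_4 = (73 - 8^2)/3 = 9/3 = 3, a_4 = floor((8 + 8)/3) = 5.
  m_5 = 3*5 - 8 = 7, d_5 = (73 - 7^2)/3 = 24/3 = 8, a_5 = floor((8 + 7)/8) = 1.
  m_6 = 8*1 - 7 = 1, d_6 = (73 - 1^2)/8 = 72/8 = 9, a_6 = floor((8 + 1)/9) = 1.
  m_7 = 9*1 - 1 = 8, d_7 = (73 - 8^2)/9 = 9/9 = 1, a_7 = floor((8 + 8)/1) = 16.
  m_8 = 1*16 - 8 = 8, d_8 = (73 - 8^2)/1 = 9/1 = 9: (m_8, d_8) = (m_1, d_1) = (8, 9), so from here the quotients repeat a_1, ..., a_7; the period length is 7.
So sqrt(73) = [8; (1, 1, 5, 5, 1, 1, 16)] with period length k = 7.
k is odd, so (p_{k-1}, q_{k-1}) only solves x^2 - 73y^2 = -1 and the fundamental solution of x^2 - 73y^2 = 1 is (p_{2k-1}, q_{2k-1}) = (p_13, q_13); compute convergents through index 13, running through the period twice.
Convergents (p_i = a_i*p_{i-1} + p_{i-2}, q_i = a_i*q_{i-1} + q_{i-2} with p_{-2}=0, p_{-1}=1, q_{-2}=1, q_{-1}=0):
  i=0: a_0=8, p_0 = 8*1 + 0 = 8, q_0 = 8*0 + 1 = 1.
  i=1: a_1=1, p_1 = 1*8 + 1 = 9, q_1 = 1*1 + 0 = 1.
  i=2: a_2=1, p_2 = 1*9 + 8 = 17, q_2 = 1*1 + 1 = 2.
  i=3: a_3=5, p_3 = 5*17 + 9 = 94, q_3 = 5*2 + 1 = 11.
  i=4: a_4=5, p_4 = 5*94 + 17 = 487, q_4 = 5*11 + 2 = 57.
  i=5: a_5=1, p_5 = 1*487 + 94 = 581, q_5 = 1*57 + 11 = 68.
  i=6: a_6=1, p_6 = 1*581 + 487 = 1068, q_6 = 1*68 + 57 = 125.
  i=7: a_7=16, p_7 = 16*1068 + 581 = 17669, q_7 = 16*125 + 68 = 2068.
  i=8: a_8=1, p_8 = 1*17669 + 1068 = 18737, q_8 = 1*2068 + 125 = 2193.
  i=9: a_9=1, p_9 = 1*18737 + 17669 = 36406, q_9 = 1*2193 + 2068 = 4261.
  i=10: a_10=5, p_10 = 5*36406 + 18737 = 200767, q_10 = 5*4261 + 2193 = 23498.
  i=11: a_11=5, p_11 = 5*200767 + 36406 = 1040241, q_11 = 5*23498 + 4261 = 121751.
  i=12: a_12=1, p_12 = 1*1040241 + 200767 = 1241008, q_12 = 1*121751 + 23498 = 145249.
  i=13: a_13=1, p_13 = 1*1241008 + 1040241 = 2281249, q_13 = 1*145249 + 121751 = 267000.
Indeed p_6^2 - 73*q_6^2 = 1140624 - 1140625 = -1, not +1.
Check: 2281249^2 - 73*267000^2 = 5204097000001 - 5204097000000 = 1, so (x, y) = (2281249, 267000) solves the equation, and by the theorem it is the least positive solution.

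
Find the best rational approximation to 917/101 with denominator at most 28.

227/25

Expand x = 917/101 as a continued fraction with the Euclidean algorithm:
  917 = 9*101 + 8, so a_0 = 9.
  101 = 12*8 + 5, so a_1 = 12.
  8 = 1*5 + 3, so a_2 = 1.
  5 = 1*3 + 2, so a_3 = 1.
  3 = 1*2 + 1, so a_4 = 1.
  2 = 2*1 + 0, so a_5 = 2.
so x = [9; 12, 1, 1, 1, 2].
Convergents (p_i = a_i*p_{i-1} + p_{i-2}, q_i = a_i*q_{i-1} + q_{i-2} with p_{-2}=0, p_{-1}=1, q_{-2}=1, q_{-1}=0), until the denominator exceeds 28:
  i=0: a_0=9, p_0 = 9*1 + 0 = 9, q_0 = 9*0 + 1 = 1.
  i=1: a_1=12, p_1 = 12*9 + 1 = 109, q_1 = 12*1 + 0 = 12.
  i=2: a_2=1, p_2 = 1*109 + 9 = 118, q_2 = 1*12 + 1 = 13.
  i=3: a_3=1, p_3 = 1*118 + 109 = 227, q_3 = 1*13 + 12 = 25.
  i=4: a_4=1, p_4 = 1*227 + 118 = 345, q_4 = 1*25 + 13 = 38.
q_4 = 38 > 28, so the last convergent with denominator <= 28 is p_3/q_3 = 227/25.
The closest fraction with denominator <= 28 is either p_3/q_3 or the intermediate fraction (k*p_3 + p_2)/(k*q_3 + q_2) with the largest k >= 1 whose denominator stays <= 28; these approach x as k grows, and every other convergent or intermediate fraction in range is farther away.
Largest k: floor((28 - q_2)/q_3) = floor((28 - 13)/25) = 0.
Since k = 0, no intermediate fraction beyond p_3/q_3 has denominator <= 28, so the convergent 227/25 is the closest (its error is |917*25 - 227*101|/(101*25) = 2/2525).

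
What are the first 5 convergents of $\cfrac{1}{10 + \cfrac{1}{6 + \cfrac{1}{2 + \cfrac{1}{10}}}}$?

Using the convergent recurrence p_i = a_i*p_{i-1} + p_{i-2}, q_i = a_i*q_{i-1} + q_{i-2} with p_{-2}=0, p_{-1}=1, q_{-2}=1, q_{-1}=0:
  i=0: a_0=0, p_0 = 0*1 + 0 = 0, q_0 = 0*0 + 1 = 1.
  i=1: a_1=10, p_1 = 10*0 + 1 = 1, q_1 = 10*1 + 0 = 10.
  i=2: a_2=6, p_2 = 6*1 + 0 = 6, q_2 = 6*10 + 1 = 61.
  i=3: a_3=2, p_3 = 2*6 + 1 = 13, q_3 = 2*61 + 10 = 132.
  i=4: a_4=10, p_4 = 10*13 + 6 = 136, q_4 = 10*132 + 61 = 1381.

0/1, 1/10, 6/61, 13/132, 136/1381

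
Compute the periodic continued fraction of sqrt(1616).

[40; (5, 80)]

Write x_i = (sqrt(1616) + m_i)/d_i with (m_0, d_0) = (0, 1). a_0 = floor(sqrt(1616)) = 40, since 40^2 = 1600 <= 1616 < 1681 = 41^2.
Iterate m_{i+1} = d_i*a_i - m_i, d_{i+1} = (1616 - m_{i+1}^2)/d_i, a_{i+1} = floor((a_0 + m_{i+1})/d_{i+1}):
  m_1 = 1*40 - 0 = 40, d_1 = (1616 - 40^2)/1 = 16/1 = 16, a_1 = floor((40 + 40)/16) = 5.
  m_2 = 16*5 - 40 = 40, d_2 = (1616 - 40^2)/16 = 16/16 = 1, a_2 = floor((40 + 40)/1) = 80.
  m_3 = 1*80 - 40 = 40, d_3 = (1616 - 40^2)/1 = 16/1 = 16: (m_3, d_3) = (m_1, d_1) = (40, 16), so from here the quotients repeat a_1, a_2; the period length is 2.
Hence the expansion of sqrt(1616) is a_0 = 40 followed by the repeating block 5, 80 (period 2).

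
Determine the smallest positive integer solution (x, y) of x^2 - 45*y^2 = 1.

(x, y) = (161, 24)

First expand sqrt(45) as a continued fraction. With x_i = (sqrt(45) + m_i)/d_i and (m_0, d_0) = (0, 1): a_0 = floor(sqrt(45)) = 6, since 6^2 = 36 <= 45 < 49 = 7^2.
Iterate m_{i+1} = d_i*a_i - m_i, d_{i+1} = (45 - m_{i+1}^2)/d_i, a_{i+1} = floor((a_0 + m_{i+1})/d_{i+1}):
  m_1 = 1*6 - 0 = 6, d_1 = (45 - 6^2)/1 = 9/1 = 9, a_1 = floor((6 + 6)/9) = 1.
  m_2 = 9*1 - 6 = 3, d_2 = (45 - 3^2)/9 = 36/9 = 4, a_2 = floor((6 + 3)/4) = 2.
  m_3 = 4*2 - 3 = 5, d_3 = (45 - 5^2)/4 = 20/4 = 5, a_3 = floor((6 + 5)/5) = 2.
  m_4 = 5*2 - 5 = 5, d_4 = (45 - 5^2)/5 = 20/5 = 4, a_4 = floor((6 + 5)/4) = 2.
  m_5 = 4*2 - 5 = 3, d_5 = (45 - 3^2)/4 = 36/4 = 9, a_5 = floor((6 + 3)/9) = 1.
  m_6 = 9*1 - 3 = 6, d_6 = (45 - 6^2)/9 = 9/9 = 1, a_6 = floor((6 + 6)/1) = 12.
  m_7 = 1*12 - 6 = 6, d_7 = (45 - 6^2)/1 = 9/1 = 9: (m_7, d_7) = (m_1, d_1) = (6, 9), so from here the quotients repeat a_1, ..., a_6; the period length is 6.
So sqrt(45) = [6; (1, 2, 2, 2, 1, 12)] with period length k = 6.
k is even, so the fundamental solution of x^2 - 45y^2 = 1 is (p_{k-1}, q_{k-1}) = (p_5, q_5); compute convergents through index 5.
Convergents (p_i = a_i*p_{i-1} + p_{i-2}, q_i = a_i*q_{i-1} + q_{i-2} with p_{-2}=0, p_{-1}=1, q_{-2}=1, q_{-1}=0):
  i=0: a_0=6, p_0 = 6*1 + 0 = 6, q_0 = 6*0 + 1 = 1.
  i=1: a_1=1, p_1 = 1*6 + 1 = 7, q_1 = 1*1 + 0 = 1.
  i=2: a_2=2, p_2 = 2*7 + 6 = 20, q_2 = 2*1 + 1 = 3.
  i=3: a_3=2, p_3 = 2*20 + 7 = 47, q_3 = 2*3 + 1 = 7.
  i=4: a_4=2, p_4 = 2*47 + 20 = 114, q_4 = 2*7 + 3 = 17.
  i=5: a_5=1, p_5 = 1*114 + 47 = 161, q_5 = 1*17 + 7 = 24.
Check: 161^2 - 45*24^2 = 25921 - 25920 = 1, so (x, y) = (161, 24) solves the equation, and by the theorem it is the least positive solution.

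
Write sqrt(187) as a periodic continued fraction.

Write x_i = (sqrt(187) + m_i)/d_i with (m_0, d_0) = (0, 1). a_0 = floor(sqrt(187)) = 13, since 13^2 = 169 <= 187 < 196 = 14^2.
Iterate m_{i+1} = d_i*a_i - m_i, d_{i+1} = (187 - m_{i+1}^2)/d_i, a_{i+1} = floor((a_0 + m_{i+1})/d_{i+1}):
  m_1 = 1*13 - 0 = 13, d_1 = (187 - 13^2)/1 = 18/1 = 18, a_1 = floor((13 + 13)/18) = 1.
  m_2 = 18*1 - 13 = 5, d_2 = (187 - 5^2)/18 = 162/18 = 9, a_2 = floor((13 + 5)/9) = 2.
  m_3 = 9*2 - 5 = 13, d_3 = (187 - 13^2)/9 = 18/9 = 2, a_3 = floor((13 + 13)/2) = 13.
  m_4 = 2*13 - 13 = 13, d_4 = (187 - 13^2)/2 = 18/2 = 9, a_4 = floor((13 + 13)/9) = 2.
  m_5 = 9*2 - 13 = 5, d_5 = (187 - 5^2)/9 = 162/9 = 18, a_5 = floor((13 + 5)/18) = 1.
  m_6 = 18*1 - 5 = 13, d_6 = (187 - 13^2)/18 = 18/18 = 1, a_6 = floor((13 + 13)/1) = 26.
  m_7 = 1*26 - 13 = 13, d_7 = (187 - 13^2)/1 = 18/1 = 18: (m_7, d_7) = (m_1, d_1) = (13, 18), so from here the quotients repeat a_1, ..., a_6; the period length is 6.
Hence the expansion of sqrt(187) is a_0 = 13 followed by the repeating block 1, 2, 13, 2, 1, 26 (period 6).

[13; (1, 2, 13, 2, 1, 26)]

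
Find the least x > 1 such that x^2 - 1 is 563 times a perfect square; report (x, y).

(x, y) = (68122, 2871)

First expand sqrt(563) as a continued fraction. With x_i = (sqrt(563) + m_i)/d_i and (m_0, d_0) = (0, 1): a_0 = floor(sqrt(563)) = 23, since 23^2 = 529 <= 563 < 576 = 24^2.
Iterate m_{i+1} = d_i*a_i - m_i, d_{i+1} = (563 - m_{i+1}^2)/d_i, a_{i+1} = floor((a_0 + m_{i+1})/d_{i+1}):
  m_1 = 1*23 - 0 = 23, d_1 = (563 - 23^2)/1 = 34/1 = 34, a_1 = floor((23 + 23)/34) = 1.
  m_2 = 34*1 - 23 = 11, d_2 = (563 - 11^2)/34 = 442/34 = 13, a_2 = floor((23 + 11)/13) = 2.
  m_3 = 13*2 - 11 = 15, d_3 = (563 - 15^2)/13 = 338/13 = 26, a_3 = floor((23 + 15)/26) = 1.
  m_4 = 26*1 - 15 = 11, d_4 = (563 - 11^2)/26 = 442/26 = 17, a_4 = floor((23 + 11)/17) = 2.
  m_5 = 17*2 - 11 = 23, d_5 = (563 - 23^2)/17 = 34/17 = 2, a_5 = floor((23 + 23)/2) = 23.
  m_6 = 2*23 - 23 = 23, d_6 = (563 - 23^2)/2 = 34/2 = 17, a_6 = floor((23 + 23)/17) = 2.
  m_7 = 17*2 - 23 = 11, d_7 = (563 - 11^2)/17 = 442/17 = 26, a_7 = floor((23 + 11)/26) = 1.
  m_8 = 26*1 - 11 = 15, d_8 = (563 - 15^2)/26 = 338/26 = 13, a_8 = floor((23 + 15)/13) = 2.
  m_9 = 13*2 - 15 = 11, d_9 = (563 - 11^2)/13 = 442/13 = 34, a_9 = floor((23 + 11)/34) = 1.
  m_10 = 34*1 - 11 = 23, d_10 = (563 - 23^2)/34 = 34/34 = 1, a_10 = floor((23 + 23)/1) = 46.
  m_11 = 1*46 - 23 = 23, d_11 = (563 - 23^2)/1 = 34/1 = 34: (m_11, d_11) = (m_1, d_1) = (23, 34), so from here the quotients repeat a_1, ..., a_10; the period length is 10.
So sqrt(563) = [23; (1, 2, 1, 2, 23, 2, 1, 2, 1, 46)] with period length k = 10.
k is even, so the fundamental solution of x^2 - 563y^2 = 1 is (p_{k-1}, q_{k-1}) = (p_9, q_9); compute convergents through index 9.
Convergents (p_i = a_i*p_{i-1} + p_{i-2}, q_i = a_i*q_{i-1} + q_{i-2} with p_{-2}=0, p_{-1}=1, q_{-2}=1, q_{-1}=0):
  i=0: a_0=23, p_0 = 23*1 + 0 = 23, q_0 = 23*0 + 1 = 1.
  i=1: a_1=1, p_1 = 1*23 + 1 = 24, q_1 = 1*1 + 0 = 1.
  i=2: a_2=2, p_2 = 2*24 + 23 = 71, q_2 = 2*1 + 1 = 3.
  i=3: a_3=1, p_3 = 1*71 + 24 = 95, q_3 = 1*3 + 1 = 4.
  i=4: a_4=2, p_4 = 2*95 + 71 = 261, q_4 = 2*4 + 3 = 11.
  i=5: a_5=23, p_5 = 23*261 + 95 = 6098, q_5 = 23*11 + 4 = 257.
  i=6: a_6=2, p_6 = 2*6098 + 261 = 12457, q_6 = 2*257 + 11 = 525.
  i=7: a_7=1, p_7 = 1*12457 + 6098 = 18555, q_7 = 1*525 + 257 = 782.
  i=8: a_8=2, p_8 = 2*18555 + 12457 = 49567, q_8 = 2*782 + 525 = 2089.
  i=9: a_9=1, p_9 = 1*49567 + 18555 = 68122, q_9 = 1*2089 + 782 = 2871.
Check: 68122^2 - 563*2871^2 = 4640606884 - 4640606883 = 1, so (x, y) = (68122, 2871) solves the equation, and by the theorem it is the least positive solution.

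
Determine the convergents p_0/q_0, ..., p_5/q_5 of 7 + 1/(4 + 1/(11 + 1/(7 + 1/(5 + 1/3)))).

7/1, 29/4, 326/45, 2311/319, 11881/1640, 37954/5239

Using the convergent recurrence p_i = a_i*p_{i-1} + p_{i-2}, q_i = a_i*q_{i-1} + q_{i-2} with p_{-2}=0, p_{-1}=1, q_{-2}=1, q_{-1}=0:
  i=0: a_0=7, p_0 = 7*1 + 0 = 7, q_0 = 7*0 + 1 = 1.
  i=1: a_1=4, p_1 = 4*7 + 1 = 29, q_1 = 4*1 + 0 = 4.
  i=2: a_2=11, p_2 = 11*29 + 7 = 326, q_2 = 11*4 + 1 = 45.
  i=3: a_3=7, p_3 = 7*326 + 29 = 2311, q_3 = 7*45 + 4 = 319.
  i=4: a_4=5, p_4 = 5*2311 + 326 = 11881, q_4 = 5*319 + 45 = 1640.
  i=5: a_5=3, p_5 = 3*11881 + 2311 = 37954, q_5 = 3*1640 + 319 = 5239.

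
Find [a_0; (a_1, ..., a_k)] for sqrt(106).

[10; (3, 2, 1, 1, 1, 1, 2, 3, 20)]

Write x_i = (sqrt(106) + m_i)/d_i with (m_0, d_0) = (0, 1). a_0 = floor(sqrt(106)) = 10, since 10^2 = 100 <= 106 < 121 = 11^2.
Iterate m_{i+1} = d_i*a_i - m_i, d_{i+1} = (106 - m_{i+1}^2)/d_i, a_{i+1} = floor((a_0 + m_{i+1})/d_{i+1}):
  m_1 = 1*10 - 0 = 10, d_1 = (106 - 10^2)/1 = 6/1 = 6, a_1 = floor((10 + 10)/6) = 3.
  m_2 = 6*3 - 10 = 8, d_2 = (106 - 8^2)/6 = 42/6 = 7, a_2 = floor((10 + 8)/7) = 2.
  m_3 = 7*2 - 8 = 6, d_3 = (106 - 6^2)/7 = 70/7 = 10, a_3 = floor((10 + 6)/10) = 1.
  m_4 = 10*1 - 6 = 4, d_4 = (106 - 4^2)/10 = 90/10 = 9, a_4 = floor((10 + 4)/9) = 1.
  m_5 = 9*1 - 4 = 5, d_5 = (106 - 5^2)/9 = 81/9 = 9, a_5 = floor((10 + 5)/9) = 1.
  m_6 = 9*1 - 5 = 4, d_6 = (106 - 4^2)/9 = 90/9 = 10, a_6 = floor((10 + 4)/10) = 1.
  m_7 = 10*1 - 4 = 6, d_7 = (106 - 6^2)/10 = 70/10 = 7, a_7 = floor((10 + 6)/7) = 2.
  m_8 = 7*2 - 6 = 8, d_8 = (106 - 8^2)/7 = 42/7 = 6, a_8 = floor((10 + 8)/6) = 3.
  m_9 = 6*3 - 8 = 10, d_9 = (106 - 10^2)/6 = 6/6 = 1, a_9 = floor((10 + 10)/1) = 20.
  m_10 = 1*20 - 10 = 10, d_10 = (106 - 10^2)/1 = 6/1 = 6: (m_10, d_10) = (m_1, d_1) = (10, 6), so from here the quotients repeat a_1, ..., a_9; the period length is 9.
Hence the expansion of sqrt(106) is a_0 = 10 followed by the repeating block 3, 2, 1, 1, 1, 1, 2, 3, 20 (period 9).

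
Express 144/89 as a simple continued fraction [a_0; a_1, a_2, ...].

[1; 1, 1, 1, 1, 1, 1, 1, 1, 2]

Run the Euclidean algorithm on 144 and 89; the successive quotients are the partial quotients a_0, a_1, ... (each step inverts the fractional part left over by the previous one):
  144 = 1*89 + 55, so a_0 = 1.
  89 = 1*55 + 34, so a_1 = 1.
  55 = 1*34 + 21, so a_2 = 1.
  34 = 1*21 + 13, so a_3 = 1.
  21 = 1*13 + 8, so a_4 = 1.
  13 = 1*8 + 5, so a_5 = 1.
  8 = 1*5 + 3, so a_6 = 1.
  5 = 1*3 + 2, so a_7 = 1.
  3 = 1*2 + 1, so a_8 = 1.
  2 = 2*1 + 0, so a_9 = 2.
The remainder reaches 0 after 10 divisions, so the expansion has 10 partial quotients, read off in order.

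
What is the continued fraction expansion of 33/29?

[1; 7, 4]

Run the Euclidean algorithm on 33 and 29; the successive quotients are the partial quotients a_0, a_1, ... (each step inverts the fractional part left over by the previous one):
  33 = 1*29 + 4, so a_0 = 1.
  29 = 7*4 + 1, so a_1 = 7.
  4 = 4*1 + 0, so a_2 = 4.
The remainder reaches 0 after 3 divisions, so the expansion has 3 partial quotients, read off in order.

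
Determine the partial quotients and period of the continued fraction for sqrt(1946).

Write x_i = (sqrt(1946) + m_i)/d_i with (m_0, d_0) = (0, 1). a_0 = floor(sqrt(1946)) = 44, since 44^2 = 1936 <= 1946 < 2025 = 45^2.
Iterate m_{i+1} = d_i*a_i - m_i, d_{i+1} = (1946 - m_{i+1}^2)/d_i, a_{i+1} = floor((a_0 + m_{i+1})/d_{i+1}):
  m_1 = 1*44 - 0 = 44, d_1 = (1946 - 44^2)/1 = 10/1 = 10, a_1 = floor((44 + 44)/10) = 8.
  m_2 = 10*8 - 44 = 36, d_2 = (1946 - 36^2)/10 = 650/10 = 65, a_2 = floor((44 + 36)/65) = 1.
  m_3 = 65*1 - 36 = 29, d_3 = (1946 - 29^2)/65 = 1105/65 = 17, a_3 = floor((44 + 29)/17) = 4.
  m_4 = 17*4 - 29 = 39, d_4 = (1946 - 39^2)/17 = 425/17 = 25, a_4 = floor((44 + 39)/25) = 3.
  m_5 = 25*3 - 39 = 36, d_5 = (1946 - 36^2)/25 = 650/25 = 26, a_5 = floor((44 + 36)/26) = 3.
  m_6 = 26*3 - 36 = 42, d_6 = (1946 - 42^2)/26 = 182/26 = 7, a_6 = floor((44 + 42)/7) = 12.
  m_7 = 7*12 - 42 = 42, d_7 = (1946 - 42^2)/7 = 182/7 = 26, a_7 = floor((44 + 42)/26) = 3.
  m_8 = 26*3 - 42 = 36, d_8 = (1946 - 36^2)/26 = 650/26 = 25, a_8 = floor((44 + 36)/25) = 3.
  m_9 = 25*3 - 36 = 39, d_9 = (1946 - 39^2)/25 = 425/25 = 17, a_9 = floor((44 + 39)/17) = 4.
  m_10 = 17*4 - 39 = 29, d_10 = (1946 - 29^2)/17 = 1105/17 = 65, a_10 = floor((44 + 29)/65) = 1.
  m_11 = 65*1 - 29 = 36, d_11 = (1946 - 36^2)/65 = 650/65 = 10, a_11 = floor((44 + 36)/10) = 8.
  m_12 = 10*8 - 36 = 44, d_12 = (1946 - 44^2)/10 = 10/10 = 1, a_12 = floor((44 + 44)/1) = 88.
  m_13 = 1*88 - 44 = 44, d_13 = (1946 - 44^2)/1 = 10/1 = 10: (m_13, d_13) = (m_1, d_1) = (44, 10), so from here the quotients repeat a_1, ..., a_12; the period length is 12.
Hence the expansion of sqrt(1946) is a_0 = 44 followed by the repeating block 8, 1, 4, 3, 3, 12, 3, 3, 4, 1, 8, 88 (period 12).

[44; (8, 1, 4, 3, 3, 12, 3, 3, 4, 1, 8, 88)]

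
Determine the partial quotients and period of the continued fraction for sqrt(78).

Write x_i = (sqrt(78) + m_i)/d_i with (m_0, d_0) = (0, 1). a_0 = floor(sqrt(78)) = 8, since 8^2 = 64 <= 78 < 81 = 9^2.
Iterate m_{i+1} = d_i*a_i - m_i, d_{i+1} = (78 - m_{i+1}^2)/d_i, a_{i+1} = floor((a_0 + m_{i+1})/d_{i+1}):
  m_1 = 1*8 - 0 = 8, d_1 = (78 - 8^2)/1 = 14/1 = 14, a_1 = floor((8 + 8)/14) = 1.
  m_2 = 14*1 - 8 = 6, d_2 = (78 - 6^2)/14 = 42/14 = 3, a_2 = floor((8 + 6)/3) = 4.
  m_3 = 3*4 - 6 = 6, d_3 = (78 - 6^2)/3 = 42/3 = 14, a_3 = floor((8 + 6)/14) = 1.
  m_4 = 14*1 - 6 = 8, d_4 = (78 - 8^2)/14 = 14/14 = 1, a_4 = floor((8 + 8)/1) = 16.
  m_5 = 1*16 - 8 = 8, d_5 = (78 - 8^2)/1 = 14/1 = 14: (m_5, d_5) = (m_1, d_1) = (8, 14), so from here the quotients repeat a_1, ..., a_4; the period length is 4.
Hence the expansion of sqrt(78) is a_0 = 8 followed by the repeating block 1, 4, 1, 16 (period 4).

[8; (1, 4, 1, 16)]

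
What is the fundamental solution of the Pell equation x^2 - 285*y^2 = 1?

First expand sqrt(285) as a continued fraction. With x_i = (sqrt(285) + m_i)/d_i and (m_0, d_0) = (0, 1): a_0 = floor(sqrt(285)) = 16, since 16^2 = 256 <= 285 < 289 = 17^2.
Iterate m_{i+1} = d_i*a_i - m_i, d_{i+1} = (285 - m_{i+1}^2)/d_i, a_{i+1} = floor((a_0 + m_{i+1})/d_{i+1}):
  m_1 = 1*16 - 0 = 16, d_1 = (285 - 16^2)/1 = 29/1 = 29, a_1 = floor((16 + 16)/29) = 1.
  m_2 = 29*1 - 16 = 13, d_2 = (285 - 13^2)/29 = 116/29 = 4, a_2 = floor((16 + 13)/4) = 7.
  m_3 = 4*7 - 13 = 15, d_3 = (285 - 15^2)/4 = 60/4 = 15, a_3 = floor((16 + 15)/15) = 2.
  m_4 = 15*2 - 15 = 15, d_4 = (285 - 15^2)/15 = 60/15 = 4, a_4 = floor((16 + 15)/4) = 7.
  m_5 = 4*7 - 15 = 13, d_5 = (285 - 13^2)/4 = 116/4 = 29, a_5 = floor((16 + 13)/29) = 1.
  m_6 = 29*1 - 13 = 16, d_6 = (285 - 16^2)/29 = 29/29 = 1, a_6 = floor((16 + 16)/1) = 32.
  m_7 = 1*32 - 16 = 16, d_7 = (285 - 16^2)/1 = 29/1 = 29: (m_7, d_7) = (m_1, d_1) = (16, 29), so from here the quotients repeat a_1, ..., a_6; the period length is 6.
So sqrt(285) = [16; (1, 7, 2, 7, 1, 32)] with period length k = 6.
k is even, so the fundamental solution of x^2 - 285y^2 = 1 is (p_{k-1}, q_{k-1}) = (p_5, q_5); compute convergents through index 5.
Convergents (p_i = a_i*p_{i-1} + p_{i-2}, q_i = a_i*q_{i-1} + q_{i-2} with p_{-2}=0, p_{-1}=1, q_{-2}=1, q_{-1}=0):
  i=0: a_0=16, p_0 = 16*1 + 0 = 16, q_0 = 16*0 + 1 = 1.
  i=1: a_1=1, p_1 = 1*16 + 1 = 17, q_1 = 1*1 + 0 = 1.
  i=2: a_2=7, p_2 = 7*17 + 16 = 135, q_2 = 7*1 + 1 = 8.
  i=3: a_3=2, p_3 = 2*135 + 17 = 287, q_3 = 2*8 + 1 = 17.
  i=4: a_4=7, p_4 = 7*287 + 135 = 2144, q_4 = 7*17 + 8 = 127.
  i=5: a_5=1, p_5 = 1*2144 + 287 = 2431, q_5 = 1*127 + 17 = 144.
Check: 2431^2 - 285*144^2 = 5909761 - 5909760 = 1, so (x, y) = (2431, 144) solves the equation, and by the theorem it is the least positive solution.

(x, y) = (2431, 144)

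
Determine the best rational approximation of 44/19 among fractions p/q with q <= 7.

Expand x = 44/19 as a continued fraction with the Euclidean algorithm:
  44 = 2*19 + 6, so a_0 = 2.
  19 = 3*6 + 1, so a_1 = 3.
  6 = 6*1 + 0, so a_2 = 6.
so x = [2; 3, 6].
Convergents (p_i = a_i*p_{i-1} + p_{i-2}, q_i = a_i*q_{i-1} + q_{i-2} with p_{-2}=0, p_{-1}=1, q_{-2}=1, q_{-1}=0), until the denominator exceeds 7:
  i=0: a_0=2, p_0 = 2*1 + 0 = 2, q_0 = 2*0 + 1 = 1.
  i=1: a_1=3, p_1 = 3*2 + 1 = 7, q_1 = 3*1 + 0 = 3.
  i=2: a_2=6, p_2 = 6*7 + 2 = 44, q_2 = 6*3 + 1 = 19.
q_2 = 19 > 7, so the last convergent with denominator <= 7 is p_1/q_1 = 7/3.
The closest fraction with denominator <= 7 is either p_1/q_1 or the intermediate fraction (k*p_1 + p_0)/(k*q_1 + q_0) with the largest k >= 1 whose denominator stays <= 7; these approach x as k grows, and every other convergent or intermediate fraction in range is farther away.
Largest k: floor((7 - q_0)/q_1) = floor((7 - 1)/3) = 2.
That gives (2*7 + 2)/(2*3 + 1) = 16/7.
Compare the errors: |x - 7/3| = |44*3 - 7*19|/(19*3) = 1/57, and |x - 16/7| = |44*7 - 16*19|/(19*7) = 4/133.
Cross-multiplying, 1*133 = 133 < 228 = 4*57, so 1/57 is smaller: the convergent 7/3 is closer to x than 16/7.

7/3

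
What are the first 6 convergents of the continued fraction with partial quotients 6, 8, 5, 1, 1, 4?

6/1, 49/8, 251/41, 300/49, 551/90, 2504/409

Using the convergent recurrence p_i = a_i*p_{i-1} + p_{i-2}, q_i = a_i*q_{i-1} + q_{i-2} with p_{-2}=0, p_{-1}=1, q_{-2}=1, q_{-1}=0:
  i=0: a_0=6, p_0 = 6*1 + 0 = 6, q_0 = 6*0 + 1 = 1.
  i=1: a_1=8, p_1 = 8*6 + 1 = 49, q_1 = 8*1 + 0 = 8.
  i=2: a_2=5, p_2 = 5*49 + 6 = 251, q_2 = 5*8 + 1 = 41.
  i=3: a_3=1, p_3 = 1*251 + 49 = 300, q_3 = 1*41 + 8 = 49.
  i=4: a_4=1, p_4 = 1*300 + 251 = 551, q_4 = 1*49 + 41 = 90.
  i=5: a_5=4, p_5 = 4*551 + 300 = 2504, q_5 = 4*90 + 49 = 409.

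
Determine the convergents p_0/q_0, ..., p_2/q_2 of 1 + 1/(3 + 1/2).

Using the convergent recurrence p_i = a_i*p_{i-1} + p_{i-2}, q_i = a_i*q_{i-1} + q_{i-2} with p_{-2}=0, p_{-1}=1, q_{-2}=1, q_{-1}=0:
  i=0: a_0=1, p_0 = 1*1 + 0 = 1, q_0 = 1*0 + 1 = 1.
  i=1: a_1=3, p_1 = 3*1 + 1 = 4, q_1 = 3*1 + 0 = 3.
  i=2: a_2=2, p_2 = 2*4 + 1 = 9, q_2 = 2*3 + 1 = 7.

1/1, 4/3, 9/7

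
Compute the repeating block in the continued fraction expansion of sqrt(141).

Write x_i = (sqrt(141) + m_i)/d_i with (m_0, d_0) = (0, 1). a_0 = floor(sqrt(141)) = 11, since 11^2 = 121 <= 141 < 144 = 12^2.
Iterate m_{i+1} = d_i*a_i - m_i, d_{i+1} = (141 - m_{i+1}^2)/d_i, a_{i+1} = floor((a_0 + m_{i+1})/d_{i+1}):
  m_1 = 1*11 - 0 = 11, d_1 = (141 - 11^2)/1 = 20/1 = 20, a_1 = floor((11 + 11)/20) = 1.
  m_2 = 20*1 - 11 = 9, d_2 = (141 - 9^2)/20 = 60/20 = 3, a_2 = floor((11 + 9)/3) = 6.
  m_3 = 3*6 - 9 = 9, d_3 = (141 - 9^2)/3 = 60/3 = 20, a_3 = floor((11 + 9)/20) = 1.
  m_4 = 20*1 - 9 = 11, d_4 = (141 - 11^2)/20 = 20/20 = 1, a_4 = floor((11 + 11)/1) = 22.
  m_5 = 1*22 - 11 = 11, d_5 = (141 - 11^2)/1 = 20/1 = 20: (m_5, d_5) = (m_1, d_1) = (11, 20), so from here the quotients repeat a_1, ..., a_4; the period length is 4.
Hence the expansion of sqrt(141) is a_0 = 11 followed by the repeating block 1, 6, 1, 22 (period 4).

[11; (1, 6, 1, 22)]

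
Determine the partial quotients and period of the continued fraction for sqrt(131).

Write x_i = (sqrt(131) + m_i)/d_i with (m_0, d_0) = (0, 1). a_0 = floor(sqrt(131)) = 11, since 11^2 = 121 <= 131 < 144 = 12^2.
Iterate m_{i+1} = d_i*a_i - m_i, d_{i+1} = (131 - m_{i+1}^2)/d_i, a_{i+1} = floor((a_0 + m_{i+1})/d_{i+1}):
  m_1 = 1*11 - 0 = 11, d_1 = (131 - 11^2)/1 = 10/1 = 10, a_1 = floor((11 + 11)/10) = 2.
  m_2 = 10*2 - 11 = 9, d_2 = (131 - 9^2)/10 = 50/10 = 5, a_2 = floor((11 + 9)/5) = 4.
  m_3 = 5*4 - 9 = 11, d_3 = (131 - 11^2)/5 = 10/5 = 2, a_3 = floor((11 + 11)/2) = 11.
  m_4 = 2*11 - 11 = 11, d_4 = (131 - 11^2)/2 = 10/2 = 5, a_4 = floor((11 + 11)/5) = 4.
  m_5 = 5*4 - 11 = 9, d_5 = (131 - 9^2)/5 = 50/5 = 10, a_5 = floor((11 + 9)/10) = 2.
  m_6 = 10*2 - 9 = 11, d_6 = (131 - 11^2)/10 = 10/10 = 1, a_6 = floor((11 + 11)/1) = 22.
  m_7 = 1*22 - 11 = 11, d_7 = (131 - 11^2)/1 = 10/1 = 10: (m_7, d_7) = (m_1, d_1) = (11, 10), so from here the quotients repeat a_1, ..., a_6; the period length is 6.
Hence the expansion of sqrt(131) is a_0 = 11 followed by the repeating block 2, 4, 11, 4, 2, 22 (period 6).

[11; (2, 4, 11, 4, 2, 22)]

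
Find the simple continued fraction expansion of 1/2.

[0; 2]

Run the Euclidean algorithm on 1 and 2; the successive quotients are the partial quotients a_0, a_1, ... (each step inverts the fractional part left over by the previous one):
  1 = 0*2 + 1, so a_0 = 0.
  2 = 2*1 + 0, so a_1 = 2.
The remainder reaches 0 after 2 divisions, so the expansion has 2 partial quotients, read off in order.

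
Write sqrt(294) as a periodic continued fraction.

Write x_i = (sqrt(294) + m_i)/d_i with (m_0, d_0) = (0, 1). a_0 = floor(sqrt(294)) = 17, since 17^2 = 289 <= 294 < 324 = 18^2.
Iterate m_{i+1} = d_i*a_i - m_i, d_{i+1} = (294 - m_{i+1}^2)/d_i, a_{i+1} = floor((a_0 + m_{i+1})/d_{i+1}):
  m_1 = 1*17 - 0 = 17, d_1 = (294 - 17^2)/1 = 5/1 = 5, a_1 = floor((17 + 17)/5) = 6.
  m_2 = 5*6 - 17 = 13, d_2 = (294 - 13^2)/5 = 125/5 = 25, a_2 = floor((17 + 13)/25) = 1.
  m_3 = 25*1 - 13 = 12, d_3 = (294 - 12^2)/25 = 150/25 = 6, a_3 = floor((17 + 12)/6) = 4.
  m_4 = 6*4 - 12 = 12, d_4 = (294 - 12^2)/6 = 150/6 = 25, a_4 = floor((17 + 12)/25) = 1.
  m_5 = 25*1 - 12 = 13, d_5 = (294 - 13^2)/25 = 125/25 = 5, a_5 = floor((17 + 13)/5) = 6.
  m_6 = 5*6 - 13 = 17, d_6 = (294 - 17^2)/5 = 5/5 = 1, a_6 = floor((17 + 17)/1) = 34.
  m_7 = 1*34 - 17 = 17, d_7 = (294 - 17^2)/1 = 5/1 = 5: (m_7, d_7) = (m_1, d_1) = (17, 5), so from here the quotients repeat a_1, ..., a_6; the period length is 6.
Hence the expansion of sqrt(294) is a_0 = 17 followed by the repeating block 6, 1, 4, 1, 6, 34 (period 6).

[17; (6, 1, 4, 1, 6, 34)]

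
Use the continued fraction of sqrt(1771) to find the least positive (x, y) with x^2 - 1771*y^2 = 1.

First expand sqrt(1771) as a continued fraction. With x_i = (sqrt(1771) + m_i)/d_i and (m_0, d_0) = (0, 1): a_0 = floor(sqrt(1771)) = 42, since 42^2 = 1764 <= 1771 < 1849 = 43^2.
Iterate m_{i+1} = d_i*a_i - m_i, d_{i+1} = (1771 - m_{i+1}^2)/d_i, a_{i+1} = floor((a_0 + m_{i+1})/d_{i+1}):
  m_1 = 1*42 - 0 = 42, d_1 = (1771 - 42^2)/1 = 7/1 = 7, a_1 = floor((42 + 42)/7) = 12.
  m_2 = 7*12 - 42 = 42, d_2 = (1771 - 42^2)/7 = 7/7 = 1, a_2 = floor((42 + 42)/1) = 84.
  m_3 = 1*84 - 42 = 42, d_3 = (1771 - 42^2)/1 = 7/1 = 7: (m_3, d_3) = (m_1, d_1) = (42, 7), so from here the quotients repeat a_1, a_2; the period length is 2.
So sqrt(1771) = [42; (12, 84)] with period length k = 2.
k is even, so the fundamental solution of x^2 - 1771y^2 = 1 is (p_{k-1}, q_{k-1}) = (p_1, q_1); compute convergents through index 1.
Convergents (p_i = a_i*p_{i-1} + p_{i-2}, q_i = a_i*q_{i-1} + q_{i-2} with p_{-2}=0, p_{-1}=1, q_{-2}=1, q_{-1}=0):
  i=0: a_0=42, p_0 = 42*1 + 0 = 42, q_0 = 42*0 + 1 = 1.
  i=1: a_1=12, p_1 = 12*42 + 1 = 505, q_1 = 12*1 + 0 = 12.
Check: 505^2 - 1771*12^2 = 255025 - 255024 = 1, so (x, y) = (505, 12) solves the equation, and by the theorem it is the least positive solution.

(x, y) = (505, 12)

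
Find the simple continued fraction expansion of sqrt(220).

Write x_i = (sqrt(220) + m_i)/d_i with (m_0, d_0) = (0, 1). a_0 = floor(sqrt(220)) = 14, since 14^2 = 196 <= 220 < 225 = 15^2.
Iterate m_{i+1} = d_i*a_i - m_i, d_{i+1} = (220 - m_{i+1}^2)/d_i, a_{i+1} = floor((a_0 + m_{i+1})/d_{i+1}):
  m_1 = 1*14 - 0 = 14, d_1 = (220 - 14^2)/1 = 24/1 = 24, a_1 = floor((14 + 14)/24) = 1.
  m_2 = 24*1 - 14 = 10, d_2 = (220 - 10^2)/24 = 120/24 = 5, a_2 = floor((14 + 10)/5) = 4.
  m_3 = 5*4 - 10 = 10, d_3 = (220 - 10^2)/5 = 120/5 = 24, a_3 = floor((14 + 10)/24) = 1.
  m_4 = 24*1 - 10 = 14, d_4 = (220 - 14^2)/24 = 24/24 = 1, a_4 = floor((14 + 14)/1) = 28.
  m_5 = 1*28 - 14 = 14, d_5 = (220 - 14^2)/1 = 24/1 = 24: (m_5, d_5) = (m_1, d_1) = (14, 24), so from here the quotients repeat a_1, ..., a_4; the period length is 4.
Hence the expansion of sqrt(220) is a_0 = 14 followed by the repeating block 1, 4, 1, 28 (period 4).

[14; (1, 4, 1, 28)]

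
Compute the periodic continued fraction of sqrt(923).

[30; (2, 1, 1, 1, 2, 60)]

Write x_i = (sqrt(923) + m_i)/d_i with (m_0, d_0) = (0, 1). a_0 = floor(sqrt(923)) = 30, since 30^2 = 900 <= 923 < 961 = 31^2.
Iterate m_{i+1} = d_i*a_i - m_i, d_{i+1} = (923 - m_{i+1}^2)/d_i, a_{i+1} = floor((a_0 + m_{i+1})/d_{i+1}):
  m_1 = 1*30 - 0 = 30, d_1 = (923 - 30^2)/1 = 23/1 = 23, a_1 = floor((30 + 30)/23) = 2.
  m_2 = 23*2 - 30 = 16, d_2 = (923 - 16^2)/23 = 667/23 = 29, a_2 = floor((30 + 16)/29) = 1.
  m_3 = 29*1 - 16 = 13, d_3 = (923 - 13^2)/29 = 754/29 = 26, a_3 = floor((30 + 13)/26) = 1.
  m_4 = 26*1 - 13 = 13, d_4 = (923 - 13^2)/26 = 754/26 = 29, a_4 = floor((30 + 13)/29) = 1.
  m_5 = 29*1 - 13 = 16, d_5 = (923 - 16^2)/29 = 667/29 = 23, a_5 = floor((30 + 16)/23) = 2.
  m_6 = 23*2 - 16 = 30, d_6 = (923 - 30^2)/23 = 23/23 = 1, a_6 = floor((30 + 30)/1) = 60.
  m_7 = 1*60 - 30 = 30, d_7 = (923 - 30^2)/1 = 23/1 = 23: (m_7, d_7) = (m_1, d_1) = (30, 23), so from here the quotients repeat a_1, ..., a_6; the period length is 6.
Hence the expansion of sqrt(923) is a_0 = 30 followed by the repeating block 2, 1, 1, 1, 2, 60 (period 6).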